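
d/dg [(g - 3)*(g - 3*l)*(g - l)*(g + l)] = 4*g^3 - 9*g^2*l - 9*g^2 - 2*g*l^2 + 18*g*l + 3*l^3 + 3*l^2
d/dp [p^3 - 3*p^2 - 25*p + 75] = 3*p^2 - 6*p - 25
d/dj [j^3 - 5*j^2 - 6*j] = 3*j^2 - 10*j - 6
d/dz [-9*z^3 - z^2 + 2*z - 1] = -27*z^2 - 2*z + 2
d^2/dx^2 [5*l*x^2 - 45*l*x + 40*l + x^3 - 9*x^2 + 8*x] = 10*l + 6*x - 18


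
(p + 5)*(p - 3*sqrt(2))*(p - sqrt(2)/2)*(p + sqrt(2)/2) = p^4 - 3*sqrt(2)*p^3 + 5*p^3 - 15*sqrt(2)*p^2 - p^2/2 - 5*p/2 + 3*sqrt(2)*p/2 + 15*sqrt(2)/2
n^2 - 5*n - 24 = (n - 8)*(n + 3)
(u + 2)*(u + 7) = u^2 + 9*u + 14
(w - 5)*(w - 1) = w^2 - 6*w + 5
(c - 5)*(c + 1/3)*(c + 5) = c^3 + c^2/3 - 25*c - 25/3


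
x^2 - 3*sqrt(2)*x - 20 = (x - 5*sqrt(2))*(x + 2*sqrt(2))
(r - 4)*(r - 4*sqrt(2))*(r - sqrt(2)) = r^3 - 5*sqrt(2)*r^2 - 4*r^2 + 8*r + 20*sqrt(2)*r - 32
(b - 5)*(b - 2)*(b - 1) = b^3 - 8*b^2 + 17*b - 10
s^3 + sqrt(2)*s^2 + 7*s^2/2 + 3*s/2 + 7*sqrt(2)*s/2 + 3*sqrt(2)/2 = (s + 1/2)*(s + 3)*(s + sqrt(2))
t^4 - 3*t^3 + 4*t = t*(t - 2)^2*(t + 1)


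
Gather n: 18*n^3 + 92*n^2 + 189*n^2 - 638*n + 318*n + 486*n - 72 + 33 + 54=18*n^3 + 281*n^2 + 166*n + 15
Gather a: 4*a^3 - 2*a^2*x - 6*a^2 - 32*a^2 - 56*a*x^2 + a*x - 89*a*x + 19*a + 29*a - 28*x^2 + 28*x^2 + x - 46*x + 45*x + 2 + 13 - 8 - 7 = 4*a^3 + a^2*(-2*x - 38) + a*(-56*x^2 - 88*x + 48)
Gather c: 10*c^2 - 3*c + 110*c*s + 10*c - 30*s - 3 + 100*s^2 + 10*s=10*c^2 + c*(110*s + 7) + 100*s^2 - 20*s - 3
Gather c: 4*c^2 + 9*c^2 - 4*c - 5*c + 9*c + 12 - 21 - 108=13*c^2 - 117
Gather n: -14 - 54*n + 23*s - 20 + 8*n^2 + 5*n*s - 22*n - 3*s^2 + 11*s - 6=8*n^2 + n*(5*s - 76) - 3*s^2 + 34*s - 40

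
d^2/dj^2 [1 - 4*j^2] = -8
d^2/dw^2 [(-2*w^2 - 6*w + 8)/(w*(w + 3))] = 48*(w^2 + 3*w + 3)/(w^3*(w^3 + 9*w^2 + 27*w + 27))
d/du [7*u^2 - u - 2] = 14*u - 1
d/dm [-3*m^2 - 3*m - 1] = -6*m - 3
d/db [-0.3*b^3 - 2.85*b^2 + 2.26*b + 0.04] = -0.9*b^2 - 5.7*b + 2.26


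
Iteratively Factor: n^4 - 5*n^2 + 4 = (n + 2)*(n^3 - 2*n^2 - n + 2) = (n - 1)*(n + 2)*(n^2 - n - 2) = (n - 1)*(n + 1)*(n + 2)*(n - 2)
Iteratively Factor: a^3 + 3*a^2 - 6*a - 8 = (a - 2)*(a^2 + 5*a + 4) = (a - 2)*(a + 1)*(a + 4)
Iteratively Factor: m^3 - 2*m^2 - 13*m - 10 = (m - 5)*(m^2 + 3*m + 2) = (m - 5)*(m + 1)*(m + 2)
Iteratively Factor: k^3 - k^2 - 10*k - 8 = (k - 4)*(k^2 + 3*k + 2) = (k - 4)*(k + 1)*(k + 2)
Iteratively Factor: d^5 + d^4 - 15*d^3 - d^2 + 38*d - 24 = (d + 2)*(d^4 - d^3 - 13*d^2 + 25*d - 12) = (d + 2)*(d + 4)*(d^3 - 5*d^2 + 7*d - 3) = (d - 1)*(d + 2)*(d + 4)*(d^2 - 4*d + 3) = (d - 3)*(d - 1)*(d + 2)*(d + 4)*(d - 1)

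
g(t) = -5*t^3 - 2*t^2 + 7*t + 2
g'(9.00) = -1244.00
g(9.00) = -3742.00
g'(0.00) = 7.00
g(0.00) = 2.00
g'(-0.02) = 7.07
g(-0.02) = 1.86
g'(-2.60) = -84.00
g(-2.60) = 58.16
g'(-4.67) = -301.45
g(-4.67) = 434.93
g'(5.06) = -397.29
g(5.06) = -661.56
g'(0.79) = -5.52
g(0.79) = 3.82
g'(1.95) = -57.84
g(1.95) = -29.03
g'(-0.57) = 4.41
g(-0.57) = -1.71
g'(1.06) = -14.09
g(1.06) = 1.22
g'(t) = -15*t^2 - 4*t + 7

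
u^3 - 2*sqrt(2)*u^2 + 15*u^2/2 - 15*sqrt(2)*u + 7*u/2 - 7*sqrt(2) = (u + 1/2)*(u + 7)*(u - 2*sqrt(2))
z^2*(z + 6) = z^3 + 6*z^2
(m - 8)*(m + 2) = m^2 - 6*m - 16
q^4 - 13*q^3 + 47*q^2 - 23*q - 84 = (q - 7)*(q - 4)*(q - 3)*(q + 1)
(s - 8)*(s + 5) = s^2 - 3*s - 40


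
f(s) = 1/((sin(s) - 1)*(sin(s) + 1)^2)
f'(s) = -2*cos(s)/((sin(s) - 1)*(sin(s) + 1)^3) - cos(s)/((sin(s) - 1)^2*(sin(s) + 1)^2)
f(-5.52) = -1.13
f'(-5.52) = -1.68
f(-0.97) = -17.87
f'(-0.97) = 109.84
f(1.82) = -8.35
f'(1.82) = 64.57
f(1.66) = -63.13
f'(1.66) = 1408.79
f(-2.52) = -3.62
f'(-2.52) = -12.24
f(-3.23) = -0.93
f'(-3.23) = -0.68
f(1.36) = -11.55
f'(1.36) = -106.72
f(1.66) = -63.13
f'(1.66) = 1408.79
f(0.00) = -1.00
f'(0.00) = 1.00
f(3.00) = -0.89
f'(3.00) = -0.52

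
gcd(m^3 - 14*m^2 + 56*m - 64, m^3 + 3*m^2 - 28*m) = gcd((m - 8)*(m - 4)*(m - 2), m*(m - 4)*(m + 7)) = m - 4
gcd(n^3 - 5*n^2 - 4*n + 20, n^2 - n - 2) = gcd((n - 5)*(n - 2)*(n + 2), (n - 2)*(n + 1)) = n - 2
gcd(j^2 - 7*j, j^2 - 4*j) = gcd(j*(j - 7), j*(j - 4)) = j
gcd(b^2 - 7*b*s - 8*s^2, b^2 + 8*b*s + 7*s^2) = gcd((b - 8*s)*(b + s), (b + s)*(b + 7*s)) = b + s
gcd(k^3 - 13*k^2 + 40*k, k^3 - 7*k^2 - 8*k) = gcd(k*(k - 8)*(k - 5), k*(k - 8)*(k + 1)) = k^2 - 8*k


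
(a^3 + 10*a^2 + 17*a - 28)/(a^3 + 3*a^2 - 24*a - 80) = (a^2 + 6*a - 7)/(a^2 - a - 20)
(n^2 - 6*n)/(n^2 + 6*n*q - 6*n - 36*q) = n/(n + 6*q)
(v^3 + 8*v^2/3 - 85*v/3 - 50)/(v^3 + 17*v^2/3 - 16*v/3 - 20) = (v - 5)/(v - 2)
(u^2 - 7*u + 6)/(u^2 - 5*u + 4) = (u - 6)/(u - 4)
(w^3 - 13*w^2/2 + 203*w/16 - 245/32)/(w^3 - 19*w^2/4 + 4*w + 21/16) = (16*w^2 - 48*w + 35)/(2*(8*w^2 - 10*w - 3))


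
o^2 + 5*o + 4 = (o + 1)*(o + 4)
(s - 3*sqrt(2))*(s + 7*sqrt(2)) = s^2 + 4*sqrt(2)*s - 42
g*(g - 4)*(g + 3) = g^3 - g^2 - 12*g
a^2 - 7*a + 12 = (a - 4)*(a - 3)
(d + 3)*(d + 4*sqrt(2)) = d^2 + 3*d + 4*sqrt(2)*d + 12*sqrt(2)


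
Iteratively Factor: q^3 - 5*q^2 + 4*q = (q - 4)*(q^2 - q) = (q - 4)*(q - 1)*(q)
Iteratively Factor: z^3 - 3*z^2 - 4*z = (z - 4)*(z^2 + z) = z*(z - 4)*(z + 1)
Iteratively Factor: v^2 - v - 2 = (v - 2)*(v + 1)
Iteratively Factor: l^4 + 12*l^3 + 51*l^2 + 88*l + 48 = (l + 1)*(l^3 + 11*l^2 + 40*l + 48) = (l + 1)*(l + 3)*(l^2 + 8*l + 16) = (l + 1)*(l + 3)*(l + 4)*(l + 4)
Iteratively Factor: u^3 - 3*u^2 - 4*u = (u)*(u^2 - 3*u - 4) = u*(u + 1)*(u - 4)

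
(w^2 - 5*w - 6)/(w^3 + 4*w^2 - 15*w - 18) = (w - 6)/(w^2 + 3*w - 18)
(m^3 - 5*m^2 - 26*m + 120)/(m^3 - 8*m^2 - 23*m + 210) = (m - 4)/(m - 7)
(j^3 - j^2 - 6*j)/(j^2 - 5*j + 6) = j*(j + 2)/(j - 2)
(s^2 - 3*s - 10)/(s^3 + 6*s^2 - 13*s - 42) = (s - 5)/(s^2 + 4*s - 21)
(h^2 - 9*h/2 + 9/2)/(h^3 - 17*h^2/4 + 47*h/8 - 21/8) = 4*(h - 3)/(4*h^2 - 11*h + 7)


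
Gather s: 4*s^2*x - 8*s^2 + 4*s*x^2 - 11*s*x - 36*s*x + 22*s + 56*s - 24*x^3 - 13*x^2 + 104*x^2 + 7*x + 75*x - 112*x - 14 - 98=s^2*(4*x - 8) + s*(4*x^2 - 47*x + 78) - 24*x^3 + 91*x^2 - 30*x - 112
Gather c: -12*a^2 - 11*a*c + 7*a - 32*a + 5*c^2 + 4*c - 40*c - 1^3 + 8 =-12*a^2 - 25*a + 5*c^2 + c*(-11*a - 36) + 7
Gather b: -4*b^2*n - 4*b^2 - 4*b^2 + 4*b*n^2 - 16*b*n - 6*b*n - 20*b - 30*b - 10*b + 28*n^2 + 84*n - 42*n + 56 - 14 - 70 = b^2*(-4*n - 8) + b*(4*n^2 - 22*n - 60) + 28*n^2 + 42*n - 28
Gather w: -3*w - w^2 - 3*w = -w^2 - 6*w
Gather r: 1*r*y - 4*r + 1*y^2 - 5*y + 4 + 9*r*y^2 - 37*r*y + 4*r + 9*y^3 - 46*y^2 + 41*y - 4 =r*(9*y^2 - 36*y) + 9*y^3 - 45*y^2 + 36*y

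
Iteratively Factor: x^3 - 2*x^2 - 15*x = (x - 5)*(x^2 + 3*x) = (x - 5)*(x + 3)*(x)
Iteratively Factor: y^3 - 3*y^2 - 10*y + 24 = (y - 4)*(y^2 + y - 6) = (y - 4)*(y - 2)*(y + 3)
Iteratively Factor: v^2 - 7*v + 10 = (v - 5)*(v - 2)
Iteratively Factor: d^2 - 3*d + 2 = (d - 1)*(d - 2)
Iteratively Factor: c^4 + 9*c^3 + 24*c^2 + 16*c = (c + 1)*(c^3 + 8*c^2 + 16*c) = (c + 1)*(c + 4)*(c^2 + 4*c) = (c + 1)*(c + 4)^2*(c)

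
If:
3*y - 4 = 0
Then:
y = 4/3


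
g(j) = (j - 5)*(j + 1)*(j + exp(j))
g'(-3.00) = 46.30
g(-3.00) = -47.20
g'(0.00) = -14.00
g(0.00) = -5.00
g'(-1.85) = 19.77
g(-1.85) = -9.86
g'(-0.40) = -6.71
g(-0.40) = -0.88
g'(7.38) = 49336.61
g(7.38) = 32129.83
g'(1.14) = -41.43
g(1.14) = -35.25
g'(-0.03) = -13.43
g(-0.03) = -4.59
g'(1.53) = -55.10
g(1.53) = -53.98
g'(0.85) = -32.98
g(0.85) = -24.49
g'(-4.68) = 98.35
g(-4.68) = -166.38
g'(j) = (j - 5)*(j + 1)*(exp(j) + 1) + (j - 5)*(j + exp(j)) + (j + 1)*(j + exp(j))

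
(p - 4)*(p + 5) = p^2 + p - 20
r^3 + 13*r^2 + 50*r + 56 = (r + 2)*(r + 4)*(r + 7)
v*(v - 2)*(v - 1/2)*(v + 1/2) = v^4 - 2*v^3 - v^2/4 + v/2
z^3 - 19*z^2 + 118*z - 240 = (z - 8)*(z - 6)*(z - 5)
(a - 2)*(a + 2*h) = a^2 + 2*a*h - 2*a - 4*h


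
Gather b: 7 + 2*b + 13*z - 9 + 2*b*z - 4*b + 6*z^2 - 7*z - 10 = b*(2*z - 2) + 6*z^2 + 6*z - 12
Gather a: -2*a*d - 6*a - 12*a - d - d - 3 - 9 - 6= a*(-2*d - 18) - 2*d - 18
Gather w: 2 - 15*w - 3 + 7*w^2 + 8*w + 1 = 7*w^2 - 7*w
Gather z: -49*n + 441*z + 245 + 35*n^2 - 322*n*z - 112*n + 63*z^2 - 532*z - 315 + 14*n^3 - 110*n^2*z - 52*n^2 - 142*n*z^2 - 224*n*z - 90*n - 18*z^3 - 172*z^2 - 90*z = 14*n^3 - 17*n^2 - 251*n - 18*z^3 + z^2*(-142*n - 109) + z*(-110*n^2 - 546*n - 181) - 70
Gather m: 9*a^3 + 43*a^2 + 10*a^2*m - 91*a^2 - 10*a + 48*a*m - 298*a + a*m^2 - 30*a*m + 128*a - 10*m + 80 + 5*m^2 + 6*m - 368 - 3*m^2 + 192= 9*a^3 - 48*a^2 - 180*a + m^2*(a + 2) + m*(10*a^2 + 18*a - 4) - 96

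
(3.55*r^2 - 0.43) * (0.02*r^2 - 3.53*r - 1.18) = 0.071*r^4 - 12.5315*r^3 - 4.1976*r^2 + 1.5179*r + 0.5074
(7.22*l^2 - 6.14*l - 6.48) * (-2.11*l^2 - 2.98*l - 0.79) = -15.2342*l^4 - 8.5602*l^3 + 26.2662*l^2 + 24.161*l + 5.1192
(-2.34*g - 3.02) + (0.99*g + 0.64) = -1.35*g - 2.38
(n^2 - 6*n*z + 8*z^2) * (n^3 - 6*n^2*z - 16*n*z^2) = n^5 - 12*n^4*z + 28*n^3*z^2 + 48*n^2*z^3 - 128*n*z^4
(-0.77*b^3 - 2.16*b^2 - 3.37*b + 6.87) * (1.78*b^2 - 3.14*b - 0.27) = -1.3706*b^5 - 1.427*b^4 + 0.991700000000001*b^3 + 23.3936*b^2 - 20.6619*b - 1.8549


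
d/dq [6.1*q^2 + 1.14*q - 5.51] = 12.2*q + 1.14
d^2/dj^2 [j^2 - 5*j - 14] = 2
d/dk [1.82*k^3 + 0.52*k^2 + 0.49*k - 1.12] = 5.46*k^2 + 1.04*k + 0.49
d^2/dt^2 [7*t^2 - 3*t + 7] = 14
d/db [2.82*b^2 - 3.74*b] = 5.64*b - 3.74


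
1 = 1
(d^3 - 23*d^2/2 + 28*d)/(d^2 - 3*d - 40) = d*(2*d - 7)/(2*(d + 5))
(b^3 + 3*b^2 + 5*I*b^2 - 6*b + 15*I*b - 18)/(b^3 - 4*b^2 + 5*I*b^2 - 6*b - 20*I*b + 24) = (b + 3)/(b - 4)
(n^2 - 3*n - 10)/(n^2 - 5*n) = (n + 2)/n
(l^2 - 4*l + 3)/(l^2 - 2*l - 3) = (l - 1)/(l + 1)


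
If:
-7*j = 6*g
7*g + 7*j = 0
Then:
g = 0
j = 0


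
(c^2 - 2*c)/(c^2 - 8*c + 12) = c/(c - 6)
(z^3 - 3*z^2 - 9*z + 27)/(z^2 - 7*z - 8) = (-z^3 + 3*z^2 + 9*z - 27)/(-z^2 + 7*z + 8)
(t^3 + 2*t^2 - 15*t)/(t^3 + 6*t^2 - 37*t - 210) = t*(t - 3)/(t^2 + t - 42)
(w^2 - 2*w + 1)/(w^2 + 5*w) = (w^2 - 2*w + 1)/(w*(w + 5))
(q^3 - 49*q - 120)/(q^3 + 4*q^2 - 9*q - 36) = (q^2 - 3*q - 40)/(q^2 + q - 12)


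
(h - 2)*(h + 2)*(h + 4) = h^3 + 4*h^2 - 4*h - 16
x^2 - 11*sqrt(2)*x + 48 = (x - 8*sqrt(2))*(x - 3*sqrt(2))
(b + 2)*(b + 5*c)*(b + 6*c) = b^3 + 11*b^2*c + 2*b^2 + 30*b*c^2 + 22*b*c + 60*c^2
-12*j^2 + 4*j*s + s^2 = (-2*j + s)*(6*j + s)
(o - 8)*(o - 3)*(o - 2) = o^3 - 13*o^2 + 46*o - 48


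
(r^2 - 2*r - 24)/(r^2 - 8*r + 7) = (r^2 - 2*r - 24)/(r^2 - 8*r + 7)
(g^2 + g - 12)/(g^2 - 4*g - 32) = (g - 3)/(g - 8)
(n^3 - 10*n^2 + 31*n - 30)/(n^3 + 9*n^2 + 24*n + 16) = (n^3 - 10*n^2 + 31*n - 30)/(n^3 + 9*n^2 + 24*n + 16)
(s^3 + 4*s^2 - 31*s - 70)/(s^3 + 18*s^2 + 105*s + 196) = (s^2 - 3*s - 10)/(s^2 + 11*s + 28)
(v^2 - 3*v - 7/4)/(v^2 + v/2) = (v - 7/2)/v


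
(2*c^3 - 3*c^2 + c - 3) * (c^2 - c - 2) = 2*c^5 - 5*c^4 + 2*c^2 + c + 6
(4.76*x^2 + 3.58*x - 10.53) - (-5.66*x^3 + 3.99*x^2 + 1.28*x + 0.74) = 5.66*x^3 + 0.77*x^2 + 2.3*x - 11.27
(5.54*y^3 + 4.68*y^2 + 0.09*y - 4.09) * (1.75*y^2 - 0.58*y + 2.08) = 9.695*y^5 + 4.9768*y^4 + 8.9663*y^3 + 2.5247*y^2 + 2.5594*y - 8.5072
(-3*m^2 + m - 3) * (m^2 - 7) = -3*m^4 + m^3 + 18*m^2 - 7*m + 21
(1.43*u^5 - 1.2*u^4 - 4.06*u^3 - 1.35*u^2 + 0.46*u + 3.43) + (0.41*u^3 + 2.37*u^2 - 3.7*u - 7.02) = 1.43*u^5 - 1.2*u^4 - 3.65*u^3 + 1.02*u^2 - 3.24*u - 3.59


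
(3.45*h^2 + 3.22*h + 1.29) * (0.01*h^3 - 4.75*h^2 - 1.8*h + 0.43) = 0.0345*h^5 - 16.3553*h^4 - 21.4921*h^3 - 10.44*h^2 - 0.9374*h + 0.5547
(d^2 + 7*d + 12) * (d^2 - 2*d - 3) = d^4 + 5*d^3 - 5*d^2 - 45*d - 36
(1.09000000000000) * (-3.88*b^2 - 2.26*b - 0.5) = -4.2292*b^2 - 2.4634*b - 0.545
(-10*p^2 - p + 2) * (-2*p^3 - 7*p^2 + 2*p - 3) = 20*p^5 + 72*p^4 - 17*p^3 + 14*p^2 + 7*p - 6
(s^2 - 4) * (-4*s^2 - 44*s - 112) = -4*s^4 - 44*s^3 - 96*s^2 + 176*s + 448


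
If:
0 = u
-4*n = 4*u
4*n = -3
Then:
No Solution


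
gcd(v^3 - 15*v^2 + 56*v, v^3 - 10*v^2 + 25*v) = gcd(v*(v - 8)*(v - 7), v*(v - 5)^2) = v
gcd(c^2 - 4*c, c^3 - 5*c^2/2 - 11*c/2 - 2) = c - 4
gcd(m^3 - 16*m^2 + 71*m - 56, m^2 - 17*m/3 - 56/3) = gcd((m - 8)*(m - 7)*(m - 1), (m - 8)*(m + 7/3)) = m - 8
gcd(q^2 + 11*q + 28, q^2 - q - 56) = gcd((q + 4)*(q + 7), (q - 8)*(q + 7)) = q + 7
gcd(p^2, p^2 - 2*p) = p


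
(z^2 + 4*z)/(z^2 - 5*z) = (z + 4)/(z - 5)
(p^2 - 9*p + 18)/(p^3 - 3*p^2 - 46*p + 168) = (p - 3)/(p^2 + 3*p - 28)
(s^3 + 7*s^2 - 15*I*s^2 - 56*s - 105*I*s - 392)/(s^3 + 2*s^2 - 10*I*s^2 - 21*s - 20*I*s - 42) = (s^2 + s*(7 - 8*I) - 56*I)/(s^2 + s*(2 - 3*I) - 6*I)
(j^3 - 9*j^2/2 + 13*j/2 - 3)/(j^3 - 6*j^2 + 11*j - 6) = (j - 3/2)/(j - 3)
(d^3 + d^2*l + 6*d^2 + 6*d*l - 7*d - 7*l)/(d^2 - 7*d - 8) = (-d^3 - d^2*l - 6*d^2 - 6*d*l + 7*d + 7*l)/(-d^2 + 7*d + 8)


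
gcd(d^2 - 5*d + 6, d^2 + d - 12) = d - 3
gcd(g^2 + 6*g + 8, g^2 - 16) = g + 4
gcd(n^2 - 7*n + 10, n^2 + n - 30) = n - 5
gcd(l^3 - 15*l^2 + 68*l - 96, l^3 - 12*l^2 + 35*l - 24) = l^2 - 11*l + 24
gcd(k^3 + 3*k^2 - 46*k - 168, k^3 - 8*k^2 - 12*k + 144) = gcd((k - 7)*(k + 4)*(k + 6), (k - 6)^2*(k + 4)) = k + 4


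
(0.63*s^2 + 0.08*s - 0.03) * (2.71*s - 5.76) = 1.7073*s^3 - 3.412*s^2 - 0.5421*s + 0.1728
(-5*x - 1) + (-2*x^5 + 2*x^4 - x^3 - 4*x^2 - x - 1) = -2*x^5 + 2*x^4 - x^3 - 4*x^2 - 6*x - 2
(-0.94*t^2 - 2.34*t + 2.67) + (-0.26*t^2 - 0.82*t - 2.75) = -1.2*t^2 - 3.16*t - 0.0800000000000001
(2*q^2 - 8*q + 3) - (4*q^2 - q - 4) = -2*q^2 - 7*q + 7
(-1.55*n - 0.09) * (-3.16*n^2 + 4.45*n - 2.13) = 4.898*n^3 - 6.6131*n^2 + 2.901*n + 0.1917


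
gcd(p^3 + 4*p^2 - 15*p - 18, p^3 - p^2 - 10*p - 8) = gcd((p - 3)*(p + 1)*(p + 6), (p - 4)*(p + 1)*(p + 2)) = p + 1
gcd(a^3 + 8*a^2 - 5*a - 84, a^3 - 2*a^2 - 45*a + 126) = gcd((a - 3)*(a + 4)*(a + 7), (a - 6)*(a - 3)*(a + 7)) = a^2 + 4*a - 21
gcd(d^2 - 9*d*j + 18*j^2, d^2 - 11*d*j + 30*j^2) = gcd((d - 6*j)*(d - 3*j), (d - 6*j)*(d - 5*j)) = d - 6*j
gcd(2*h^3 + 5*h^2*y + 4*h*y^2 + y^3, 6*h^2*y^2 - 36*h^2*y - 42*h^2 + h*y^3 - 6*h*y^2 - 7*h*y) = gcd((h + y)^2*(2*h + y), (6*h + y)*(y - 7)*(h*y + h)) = 1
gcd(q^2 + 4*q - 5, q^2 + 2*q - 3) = q - 1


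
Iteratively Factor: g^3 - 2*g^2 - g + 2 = (g - 1)*(g^2 - g - 2) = (g - 1)*(g + 1)*(g - 2)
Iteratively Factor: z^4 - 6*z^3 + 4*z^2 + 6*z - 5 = (z - 1)*(z^3 - 5*z^2 - z + 5) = (z - 5)*(z - 1)*(z^2 - 1) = (z - 5)*(z - 1)*(z + 1)*(z - 1)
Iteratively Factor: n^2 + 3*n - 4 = (n + 4)*(n - 1)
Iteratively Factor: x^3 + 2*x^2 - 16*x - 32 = (x + 2)*(x^2 - 16) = (x + 2)*(x + 4)*(x - 4)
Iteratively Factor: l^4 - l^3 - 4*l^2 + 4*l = (l - 1)*(l^3 - 4*l) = (l - 2)*(l - 1)*(l^2 + 2*l) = l*(l - 2)*(l - 1)*(l + 2)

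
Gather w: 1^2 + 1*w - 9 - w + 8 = 0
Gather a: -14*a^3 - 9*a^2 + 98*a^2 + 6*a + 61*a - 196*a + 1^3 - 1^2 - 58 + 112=-14*a^3 + 89*a^2 - 129*a + 54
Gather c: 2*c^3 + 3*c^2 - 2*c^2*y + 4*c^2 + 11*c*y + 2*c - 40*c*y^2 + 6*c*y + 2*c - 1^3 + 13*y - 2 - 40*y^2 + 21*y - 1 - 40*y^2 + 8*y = 2*c^3 + c^2*(7 - 2*y) + c*(-40*y^2 + 17*y + 4) - 80*y^2 + 42*y - 4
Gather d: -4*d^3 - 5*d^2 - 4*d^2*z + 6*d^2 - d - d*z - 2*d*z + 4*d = -4*d^3 + d^2*(1 - 4*z) + d*(3 - 3*z)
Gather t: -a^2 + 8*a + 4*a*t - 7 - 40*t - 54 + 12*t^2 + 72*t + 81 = -a^2 + 8*a + 12*t^2 + t*(4*a + 32) + 20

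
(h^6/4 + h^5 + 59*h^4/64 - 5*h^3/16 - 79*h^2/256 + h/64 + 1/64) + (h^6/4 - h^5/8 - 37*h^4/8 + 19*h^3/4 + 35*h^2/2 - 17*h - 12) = h^6/2 + 7*h^5/8 - 237*h^4/64 + 71*h^3/16 + 4401*h^2/256 - 1087*h/64 - 767/64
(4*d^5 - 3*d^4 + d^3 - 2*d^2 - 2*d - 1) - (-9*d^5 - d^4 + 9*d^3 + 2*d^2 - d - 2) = 13*d^5 - 2*d^4 - 8*d^3 - 4*d^2 - d + 1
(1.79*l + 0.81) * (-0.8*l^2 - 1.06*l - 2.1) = -1.432*l^3 - 2.5454*l^2 - 4.6176*l - 1.701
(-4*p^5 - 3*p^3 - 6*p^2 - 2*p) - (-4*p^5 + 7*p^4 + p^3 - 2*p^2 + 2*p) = -7*p^4 - 4*p^3 - 4*p^2 - 4*p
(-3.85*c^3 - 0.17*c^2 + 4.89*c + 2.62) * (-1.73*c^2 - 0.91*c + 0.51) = 6.6605*c^5 + 3.7976*c^4 - 10.2685*c^3 - 9.0692*c^2 + 0.1097*c + 1.3362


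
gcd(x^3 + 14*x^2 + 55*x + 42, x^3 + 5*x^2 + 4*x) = x + 1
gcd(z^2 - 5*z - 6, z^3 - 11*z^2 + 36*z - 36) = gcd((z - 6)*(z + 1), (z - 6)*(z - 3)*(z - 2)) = z - 6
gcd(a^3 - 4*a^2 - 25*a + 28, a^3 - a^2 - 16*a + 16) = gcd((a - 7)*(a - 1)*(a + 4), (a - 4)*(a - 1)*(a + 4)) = a^2 + 3*a - 4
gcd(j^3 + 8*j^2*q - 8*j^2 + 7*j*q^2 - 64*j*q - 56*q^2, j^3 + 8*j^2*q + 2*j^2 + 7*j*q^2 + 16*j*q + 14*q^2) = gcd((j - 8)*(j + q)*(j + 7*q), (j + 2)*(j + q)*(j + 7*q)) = j^2 + 8*j*q + 7*q^2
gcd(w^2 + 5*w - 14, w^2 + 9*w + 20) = 1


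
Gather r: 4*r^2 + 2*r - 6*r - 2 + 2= 4*r^2 - 4*r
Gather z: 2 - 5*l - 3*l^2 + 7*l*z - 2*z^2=-3*l^2 + 7*l*z - 5*l - 2*z^2 + 2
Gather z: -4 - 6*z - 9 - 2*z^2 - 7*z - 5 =-2*z^2 - 13*z - 18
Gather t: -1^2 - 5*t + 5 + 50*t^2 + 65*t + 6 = 50*t^2 + 60*t + 10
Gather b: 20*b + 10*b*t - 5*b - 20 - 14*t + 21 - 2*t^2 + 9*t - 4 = b*(10*t + 15) - 2*t^2 - 5*t - 3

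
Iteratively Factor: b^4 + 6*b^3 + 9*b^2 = (b)*(b^3 + 6*b^2 + 9*b) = b*(b + 3)*(b^2 + 3*b) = b^2*(b + 3)*(b + 3)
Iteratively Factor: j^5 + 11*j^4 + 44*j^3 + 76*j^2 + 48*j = (j + 4)*(j^4 + 7*j^3 + 16*j^2 + 12*j) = j*(j + 4)*(j^3 + 7*j^2 + 16*j + 12) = j*(j + 2)*(j + 4)*(j^2 + 5*j + 6) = j*(j + 2)^2*(j + 4)*(j + 3)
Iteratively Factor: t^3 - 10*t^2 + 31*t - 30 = (t - 5)*(t^2 - 5*t + 6) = (t - 5)*(t - 3)*(t - 2)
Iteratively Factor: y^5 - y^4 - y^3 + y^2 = (y + 1)*(y^4 - 2*y^3 + y^2) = (y - 1)*(y + 1)*(y^3 - y^2) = (y - 1)^2*(y + 1)*(y^2) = y*(y - 1)^2*(y + 1)*(y)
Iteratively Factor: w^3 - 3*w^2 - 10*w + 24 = (w - 2)*(w^2 - w - 12) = (w - 2)*(w + 3)*(w - 4)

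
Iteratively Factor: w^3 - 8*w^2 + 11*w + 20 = (w - 4)*(w^2 - 4*w - 5) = (w - 5)*(w - 4)*(w + 1)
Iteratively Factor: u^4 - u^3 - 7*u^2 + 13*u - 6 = (u - 1)*(u^3 - 7*u + 6) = (u - 2)*(u - 1)*(u^2 + 2*u - 3) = (u - 2)*(u - 1)*(u + 3)*(u - 1)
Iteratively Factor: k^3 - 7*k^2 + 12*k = (k - 4)*(k^2 - 3*k) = (k - 4)*(k - 3)*(k)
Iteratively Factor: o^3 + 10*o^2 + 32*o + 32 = (o + 4)*(o^2 + 6*o + 8) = (o + 4)^2*(o + 2)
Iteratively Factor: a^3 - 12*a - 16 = (a + 2)*(a^2 - 2*a - 8) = (a - 4)*(a + 2)*(a + 2)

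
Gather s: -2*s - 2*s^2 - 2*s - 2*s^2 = -4*s^2 - 4*s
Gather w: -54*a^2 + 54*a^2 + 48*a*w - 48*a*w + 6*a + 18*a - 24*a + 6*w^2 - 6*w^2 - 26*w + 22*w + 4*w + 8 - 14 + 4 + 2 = 0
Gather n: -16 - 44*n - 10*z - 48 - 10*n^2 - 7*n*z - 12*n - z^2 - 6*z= -10*n^2 + n*(-7*z - 56) - z^2 - 16*z - 64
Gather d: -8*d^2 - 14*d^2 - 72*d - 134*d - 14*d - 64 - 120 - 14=-22*d^2 - 220*d - 198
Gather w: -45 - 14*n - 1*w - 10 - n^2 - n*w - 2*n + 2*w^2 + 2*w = -n^2 - 16*n + 2*w^2 + w*(1 - n) - 55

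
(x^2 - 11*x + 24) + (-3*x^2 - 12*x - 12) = -2*x^2 - 23*x + 12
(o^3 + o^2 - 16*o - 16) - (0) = o^3 + o^2 - 16*o - 16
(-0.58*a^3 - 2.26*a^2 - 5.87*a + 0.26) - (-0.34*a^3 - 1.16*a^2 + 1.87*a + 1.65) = -0.24*a^3 - 1.1*a^2 - 7.74*a - 1.39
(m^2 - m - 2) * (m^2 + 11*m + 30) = m^4 + 10*m^3 + 17*m^2 - 52*m - 60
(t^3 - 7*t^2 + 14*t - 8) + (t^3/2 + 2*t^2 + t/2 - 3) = 3*t^3/2 - 5*t^2 + 29*t/2 - 11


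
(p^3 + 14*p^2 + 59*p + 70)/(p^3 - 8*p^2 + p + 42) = (p^2 + 12*p + 35)/(p^2 - 10*p + 21)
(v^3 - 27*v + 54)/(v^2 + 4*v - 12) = (v^2 - 6*v + 9)/(v - 2)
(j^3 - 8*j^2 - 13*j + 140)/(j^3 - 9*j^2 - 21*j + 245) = (j^2 - j - 20)/(j^2 - 2*j - 35)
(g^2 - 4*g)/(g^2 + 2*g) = (g - 4)/(g + 2)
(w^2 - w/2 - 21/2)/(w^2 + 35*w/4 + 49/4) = 2*(2*w^2 - w - 21)/(4*w^2 + 35*w + 49)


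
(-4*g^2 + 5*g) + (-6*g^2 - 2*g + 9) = -10*g^2 + 3*g + 9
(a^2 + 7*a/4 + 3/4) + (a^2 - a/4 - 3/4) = 2*a^2 + 3*a/2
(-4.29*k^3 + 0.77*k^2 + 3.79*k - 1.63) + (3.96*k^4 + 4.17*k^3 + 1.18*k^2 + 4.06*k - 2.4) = 3.96*k^4 - 0.12*k^3 + 1.95*k^2 + 7.85*k - 4.03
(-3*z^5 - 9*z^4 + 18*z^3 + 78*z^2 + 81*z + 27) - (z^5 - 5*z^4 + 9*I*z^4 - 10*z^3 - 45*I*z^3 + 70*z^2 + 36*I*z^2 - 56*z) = -4*z^5 - 4*z^4 - 9*I*z^4 + 28*z^3 + 45*I*z^3 + 8*z^2 - 36*I*z^2 + 137*z + 27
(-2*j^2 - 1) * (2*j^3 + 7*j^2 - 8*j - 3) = -4*j^5 - 14*j^4 + 14*j^3 - j^2 + 8*j + 3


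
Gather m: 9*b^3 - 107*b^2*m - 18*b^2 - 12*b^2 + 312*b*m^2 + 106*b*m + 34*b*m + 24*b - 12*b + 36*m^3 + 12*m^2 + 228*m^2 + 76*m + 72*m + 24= 9*b^3 - 30*b^2 + 12*b + 36*m^3 + m^2*(312*b + 240) + m*(-107*b^2 + 140*b + 148) + 24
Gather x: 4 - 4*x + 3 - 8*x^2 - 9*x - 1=-8*x^2 - 13*x + 6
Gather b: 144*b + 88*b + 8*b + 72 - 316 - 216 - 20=240*b - 480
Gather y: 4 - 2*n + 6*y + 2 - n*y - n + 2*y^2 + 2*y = -3*n + 2*y^2 + y*(8 - n) + 6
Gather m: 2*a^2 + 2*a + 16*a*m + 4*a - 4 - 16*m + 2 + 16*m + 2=2*a^2 + 16*a*m + 6*a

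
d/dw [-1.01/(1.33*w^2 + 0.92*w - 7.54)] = (2.6866*w + 0.9292)/(1.33*w^2 + 0.92*w - 7.54)^2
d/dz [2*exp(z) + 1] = 2*exp(z)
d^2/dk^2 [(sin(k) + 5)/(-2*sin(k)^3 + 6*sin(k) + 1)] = (56*sin(k)^7 + 180*sin(k)^6 - 240*sin(k)^5 - 746*sin(k)^4 + 150*sin(k)^3 + 570*sin(k)^2 + 72*sin(k)*cos(k)^6 + 17*sin(k) + 360*cos(k)^6 - 12)/(-2*sin(k)^3 + 6*sin(k) + 1)^3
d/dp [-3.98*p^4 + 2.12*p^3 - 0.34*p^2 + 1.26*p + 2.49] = -15.92*p^3 + 6.36*p^2 - 0.68*p + 1.26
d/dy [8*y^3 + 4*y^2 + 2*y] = 24*y^2 + 8*y + 2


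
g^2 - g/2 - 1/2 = (g - 1)*(g + 1/2)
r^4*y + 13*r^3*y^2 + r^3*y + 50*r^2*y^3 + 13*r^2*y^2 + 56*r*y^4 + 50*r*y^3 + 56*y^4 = (r + 2*y)*(r + 4*y)*(r + 7*y)*(r*y + y)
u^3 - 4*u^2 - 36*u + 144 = (u - 6)*(u - 4)*(u + 6)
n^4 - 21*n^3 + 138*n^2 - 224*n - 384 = (n - 8)^2*(n - 6)*(n + 1)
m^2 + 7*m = m*(m + 7)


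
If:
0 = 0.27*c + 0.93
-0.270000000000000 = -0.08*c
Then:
No Solution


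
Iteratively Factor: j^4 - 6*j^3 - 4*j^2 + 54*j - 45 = (j - 3)*(j^3 - 3*j^2 - 13*j + 15) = (j - 3)*(j - 1)*(j^2 - 2*j - 15) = (j - 5)*(j - 3)*(j - 1)*(j + 3)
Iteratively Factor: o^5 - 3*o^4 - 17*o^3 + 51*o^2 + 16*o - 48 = (o - 4)*(o^4 + o^3 - 13*o^2 - o + 12) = (o - 4)*(o - 1)*(o^3 + 2*o^2 - 11*o - 12) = (o - 4)*(o - 1)*(o + 1)*(o^2 + o - 12) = (o - 4)*(o - 1)*(o + 1)*(o + 4)*(o - 3)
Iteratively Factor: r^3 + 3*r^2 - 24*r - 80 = (r - 5)*(r^2 + 8*r + 16) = (r - 5)*(r + 4)*(r + 4)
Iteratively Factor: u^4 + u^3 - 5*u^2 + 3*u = (u)*(u^3 + u^2 - 5*u + 3) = u*(u + 3)*(u^2 - 2*u + 1) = u*(u - 1)*(u + 3)*(u - 1)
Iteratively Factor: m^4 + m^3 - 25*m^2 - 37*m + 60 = (m - 5)*(m^3 + 6*m^2 + 5*m - 12) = (m - 5)*(m + 3)*(m^2 + 3*m - 4) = (m - 5)*(m + 3)*(m + 4)*(m - 1)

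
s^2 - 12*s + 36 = (s - 6)^2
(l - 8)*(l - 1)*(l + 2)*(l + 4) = l^4 - 3*l^3 - 38*l^2 - 24*l + 64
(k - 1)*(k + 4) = k^2 + 3*k - 4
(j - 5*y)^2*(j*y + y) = j^3*y - 10*j^2*y^2 + j^2*y + 25*j*y^3 - 10*j*y^2 + 25*y^3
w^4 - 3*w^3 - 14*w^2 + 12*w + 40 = (w - 5)*(w - 2)*(w + 2)^2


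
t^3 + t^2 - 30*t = t*(t - 5)*(t + 6)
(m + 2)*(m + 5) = m^2 + 7*m + 10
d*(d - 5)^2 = d^3 - 10*d^2 + 25*d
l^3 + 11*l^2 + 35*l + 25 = (l + 1)*(l + 5)^2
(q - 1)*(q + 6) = q^2 + 5*q - 6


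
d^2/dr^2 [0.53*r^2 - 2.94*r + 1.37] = 1.06000000000000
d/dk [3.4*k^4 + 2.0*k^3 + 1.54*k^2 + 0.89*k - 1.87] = 13.6*k^3 + 6.0*k^2 + 3.08*k + 0.89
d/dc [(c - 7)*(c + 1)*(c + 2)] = 3*c^2 - 8*c - 19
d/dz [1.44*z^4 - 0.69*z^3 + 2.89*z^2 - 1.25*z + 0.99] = 5.76*z^3 - 2.07*z^2 + 5.78*z - 1.25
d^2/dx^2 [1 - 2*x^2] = -4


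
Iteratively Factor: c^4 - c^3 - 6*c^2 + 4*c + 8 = (c - 2)*(c^3 + c^2 - 4*c - 4) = (c - 2)*(c + 1)*(c^2 - 4) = (c - 2)^2*(c + 1)*(c + 2)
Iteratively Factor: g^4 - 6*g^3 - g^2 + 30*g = (g + 2)*(g^3 - 8*g^2 + 15*g) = (g - 5)*(g + 2)*(g^2 - 3*g) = (g - 5)*(g - 3)*(g + 2)*(g)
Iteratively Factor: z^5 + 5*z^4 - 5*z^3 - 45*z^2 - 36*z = (z - 3)*(z^4 + 8*z^3 + 19*z^2 + 12*z) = (z - 3)*(z + 4)*(z^3 + 4*z^2 + 3*z) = z*(z - 3)*(z + 4)*(z^2 + 4*z + 3) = z*(z - 3)*(z + 3)*(z + 4)*(z + 1)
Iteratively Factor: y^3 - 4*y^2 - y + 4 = (y - 4)*(y^2 - 1) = (y - 4)*(y + 1)*(y - 1)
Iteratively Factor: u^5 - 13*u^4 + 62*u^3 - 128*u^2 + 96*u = (u - 2)*(u^4 - 11*u^3 + 40*u^2 - 48*u) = (u - 3)*(u - 2)*(u^3 - 8*u^2 + 16*u) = (u - 4)*(u - 3)*(u - 2)*(u^2 - 4*u) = u*(u - 4)*(u - 3)*(u - 2)*(u - 4)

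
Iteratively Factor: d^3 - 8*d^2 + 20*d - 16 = (d - 4)*(d^2 - 4*d + 4) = (d - 4)*(d - 2)*(d - 2)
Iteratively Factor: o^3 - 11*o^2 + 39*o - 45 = (o - 3)*(o^2 - 8*o + 15) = (o - 3)^2*(o - 5)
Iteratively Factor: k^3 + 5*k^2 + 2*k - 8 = (k + 2)*(k^2 + 3*k - 4) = (k - 1)*(k + 2)*(k + 4)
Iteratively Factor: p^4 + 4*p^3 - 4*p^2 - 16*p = (p - 2)*(p^3 + 6*p^2 + 8*p) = p*(p - 2)*(p^2 + 6*p + 8) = p*(p - 2)*(p + 2)*(p + 4)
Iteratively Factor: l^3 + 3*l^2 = (l + 3)*(l^2) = l*(l + 3)*(l)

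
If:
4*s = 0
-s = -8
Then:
No Solution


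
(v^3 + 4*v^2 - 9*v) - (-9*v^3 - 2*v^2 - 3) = 10*v^3 + 6*v^2 - 9*v + 3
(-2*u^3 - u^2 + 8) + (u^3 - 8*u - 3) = -u^3 - u^2 - 8*u + 5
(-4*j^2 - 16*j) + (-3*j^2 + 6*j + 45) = -7*j^2 - 10*j + 45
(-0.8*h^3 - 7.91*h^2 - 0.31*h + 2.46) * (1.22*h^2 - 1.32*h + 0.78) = -0.976*h^5 - 8.5942*h^4 + 9.439*h^3 - 2.7594*h^2 - 3.489*h + 1.9188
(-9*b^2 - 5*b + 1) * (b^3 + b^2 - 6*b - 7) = -9*b^5 - 14*b^4 + 50*b^3 + 94*b^2 + 29*b - 7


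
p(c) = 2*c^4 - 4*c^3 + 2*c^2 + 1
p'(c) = 8*c^3 - 12*c^2 + 4*c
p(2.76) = 48.19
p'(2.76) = 87.83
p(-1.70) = 43.14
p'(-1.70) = -80.78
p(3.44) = 141.91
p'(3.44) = 197.42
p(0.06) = 1.01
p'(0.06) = 0.20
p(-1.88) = 59.63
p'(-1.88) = -103.09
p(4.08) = 316.83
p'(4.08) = 359.90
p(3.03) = 76.67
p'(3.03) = 124.49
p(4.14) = 338.98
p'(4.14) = 378.55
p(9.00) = 10369.00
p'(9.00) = 4896.00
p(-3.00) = 289.00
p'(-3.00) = -336.00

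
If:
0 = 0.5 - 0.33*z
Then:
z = 1.52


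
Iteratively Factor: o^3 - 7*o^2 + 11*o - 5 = (o - 1)*(o^2 - 6*o + 5) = (o - 5)*(o - 1)*(o - 1)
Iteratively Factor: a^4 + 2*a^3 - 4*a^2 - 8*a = (a + 2)*(a^3 - 4*a) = a*(a + 2)*(a^2 - 4) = a*(a + 2)^2*(a - 2)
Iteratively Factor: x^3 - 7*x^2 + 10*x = (x - 2)*(x^2 - 5*x) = x*(x - 2)*(x - 5)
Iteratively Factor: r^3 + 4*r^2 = (r)*(r^2 + 4*r) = r^2*(r + 4)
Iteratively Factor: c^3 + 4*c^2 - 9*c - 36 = (c + 4)*(c^2 - 9) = (c + 3)*(c + 4)*(c - 3)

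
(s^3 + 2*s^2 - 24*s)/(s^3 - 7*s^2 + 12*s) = (s + 6)/(s - 3)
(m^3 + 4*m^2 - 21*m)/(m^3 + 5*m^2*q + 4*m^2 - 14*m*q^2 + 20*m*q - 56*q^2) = m*(m^2 + 4*m - 21)/(m^3 + 5*m^2*q + 4*m^2 - 14*m*q^2 + 20*m*q - 56*q^2)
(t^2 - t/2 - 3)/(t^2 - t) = (t^2 - t/2 - 3)/(t*(t - 1))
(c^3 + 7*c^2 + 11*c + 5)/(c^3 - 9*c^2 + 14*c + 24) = (c^2 + 6*c + 5)/(c^2 - 10*c + 24)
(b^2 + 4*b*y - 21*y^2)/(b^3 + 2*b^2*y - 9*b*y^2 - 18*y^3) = (b + 7*y)/(b^2 + 5*b*y + 6*y^2)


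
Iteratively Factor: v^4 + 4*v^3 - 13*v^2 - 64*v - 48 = (v + 3)*(v^3 + v^2 - 16*v - 16) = (v - 4)*(v + 3)*(v^2 + 5*v + 4) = (v - 4)*(v + 1)*(v + 3)*(v + 4)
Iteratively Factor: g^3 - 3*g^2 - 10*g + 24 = (g - 4)*(g^2 + g - 6) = (g - 4)*(g + 3)*(g - 2)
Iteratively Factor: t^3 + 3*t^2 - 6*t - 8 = (t + 1)*(t^2 + 2*t - 8) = (t - 2)*(t + 1)*(t + 4)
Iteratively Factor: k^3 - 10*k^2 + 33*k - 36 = (k - 3)*(k^2 - 7*k + 12) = (k - 3)^2*(k - 4)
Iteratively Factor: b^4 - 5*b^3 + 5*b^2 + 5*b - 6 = (b - 2)*(b^3 - 3*b^2 - b + 3) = (b - 2)*(b + 1)*(b^2 - 4*b + 3) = (b - 3)*(b - 2)*(b + 1)*(b - 1)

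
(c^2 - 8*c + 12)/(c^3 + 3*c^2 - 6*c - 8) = (c - 6)/(c^2 + 5*c + 4)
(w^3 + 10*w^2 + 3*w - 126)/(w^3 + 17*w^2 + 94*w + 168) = (w - 3)/(w + 4)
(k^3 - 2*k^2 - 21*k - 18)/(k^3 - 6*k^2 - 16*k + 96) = (k^2 + 4*k + 3)/(k^2 - 16)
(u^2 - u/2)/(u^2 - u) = (u - 1/2)/(u - 1)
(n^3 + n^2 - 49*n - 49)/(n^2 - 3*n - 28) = (n^2 + 8*n + 7)/(n + 4)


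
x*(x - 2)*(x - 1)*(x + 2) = x^4 - x^3 - 4*x^2 + 4*x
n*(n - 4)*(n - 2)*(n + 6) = n^4 - 28*n^2 + 48*n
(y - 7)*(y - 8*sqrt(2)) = y^2 - 8*sqrt(2)*y - 7*y + 56*sqrt(2)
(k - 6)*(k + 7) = k^2 + k - 42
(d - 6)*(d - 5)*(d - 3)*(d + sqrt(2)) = d^4 - 14*d^3 + sqrt(2)*d^3 - 14*sqrt(2)*d^2 + 63*d^2 - 90*d + 63*sqrt(2)*d - 90*sqrt(2)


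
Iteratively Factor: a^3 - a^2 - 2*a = (a)*(a^2 - a - 2) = a*(a - 2)*(a + 1)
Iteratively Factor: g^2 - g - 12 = (g - 4)*(g + 3)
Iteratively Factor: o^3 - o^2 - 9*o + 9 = (o - 1)*(o^2 - 9) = (o - 3)*(o - 1)*(o + 3)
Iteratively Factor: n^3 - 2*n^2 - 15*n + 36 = (n - 3)*(n^2 + n - 12) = (n - 3)^2*(n + 4)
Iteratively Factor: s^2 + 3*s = (s + 3)*(s)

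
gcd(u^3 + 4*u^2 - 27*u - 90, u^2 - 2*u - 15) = u^2 - 2*u - 15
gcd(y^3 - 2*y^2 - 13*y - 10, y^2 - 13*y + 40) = y - 5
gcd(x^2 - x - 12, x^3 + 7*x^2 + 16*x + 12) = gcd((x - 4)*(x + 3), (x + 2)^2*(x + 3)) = x + 3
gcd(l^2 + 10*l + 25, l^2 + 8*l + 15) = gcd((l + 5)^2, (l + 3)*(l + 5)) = l + 5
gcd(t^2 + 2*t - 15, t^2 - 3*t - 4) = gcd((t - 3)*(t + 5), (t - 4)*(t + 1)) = 1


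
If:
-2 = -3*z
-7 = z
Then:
No Solution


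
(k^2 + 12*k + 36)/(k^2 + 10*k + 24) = (k + 6)/(k + 4)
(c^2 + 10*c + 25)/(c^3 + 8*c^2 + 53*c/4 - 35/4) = 4*(c + 5)/(4*c^2 + 12*c - 7)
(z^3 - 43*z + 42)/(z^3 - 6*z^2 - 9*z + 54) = (z^2 + 6*z - 7)/(z^2 - 9)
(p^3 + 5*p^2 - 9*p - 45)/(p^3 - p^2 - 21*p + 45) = (p + 3)/(p - 3)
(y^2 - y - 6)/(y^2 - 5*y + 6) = (y + 2)/(y - 2)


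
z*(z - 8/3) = z^2 - 8*z/3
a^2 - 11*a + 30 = (a - 6)*(a - 5)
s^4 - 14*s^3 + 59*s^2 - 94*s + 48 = (s - 8)*(s - 3)*(s - 2)*(s - 1)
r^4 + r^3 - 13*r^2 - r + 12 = (r - 3)*(r - 1)*(r + 1)*(r + 4)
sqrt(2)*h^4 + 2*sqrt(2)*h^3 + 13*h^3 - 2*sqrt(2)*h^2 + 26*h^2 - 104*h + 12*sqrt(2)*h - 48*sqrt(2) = (h - 2)*(h + 4)*(h + 6*sqrt(2))*(sqrt(2)*h + 1)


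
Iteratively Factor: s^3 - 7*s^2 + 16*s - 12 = (s - 3)*(s^2 - 4*s + 4) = (s - 3)*(s - 2)*(s - 2)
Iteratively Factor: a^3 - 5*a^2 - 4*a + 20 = (a - 2)*(a^2 - 3*a - 10) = (a - 5)*(a - 2)*(a + 2)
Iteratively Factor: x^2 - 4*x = (x - 4)*(x)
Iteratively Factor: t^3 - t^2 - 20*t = (t - 5)*(t^2 + 4*t) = t*(t - 5)*(t + 4)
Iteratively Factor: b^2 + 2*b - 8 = (b + 4)*(b - 2)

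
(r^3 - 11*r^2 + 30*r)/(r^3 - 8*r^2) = (r^2 - 11*r + 30)/(r*(r - 8))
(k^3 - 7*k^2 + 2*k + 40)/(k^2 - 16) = (k^2 - 3*k - 10)/(k + 4)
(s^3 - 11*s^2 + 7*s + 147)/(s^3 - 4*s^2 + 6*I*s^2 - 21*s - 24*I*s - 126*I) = (s - 7)/(s + 6*I)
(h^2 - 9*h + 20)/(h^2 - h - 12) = (h - 5)/(h + 3)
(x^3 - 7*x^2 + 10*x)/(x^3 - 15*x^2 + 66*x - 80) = x/(x - 8)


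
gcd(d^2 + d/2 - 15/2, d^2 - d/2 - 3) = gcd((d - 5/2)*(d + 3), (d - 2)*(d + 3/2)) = 1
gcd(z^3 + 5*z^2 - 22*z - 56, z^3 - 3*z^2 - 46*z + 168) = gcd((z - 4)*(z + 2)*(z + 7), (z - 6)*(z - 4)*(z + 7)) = z^2 + 3*z - 28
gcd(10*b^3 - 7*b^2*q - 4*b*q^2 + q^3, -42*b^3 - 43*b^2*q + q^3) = 1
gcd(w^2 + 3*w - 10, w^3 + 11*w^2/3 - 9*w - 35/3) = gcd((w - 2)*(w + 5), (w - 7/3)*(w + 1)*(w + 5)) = w + 5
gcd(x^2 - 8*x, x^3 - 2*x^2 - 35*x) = x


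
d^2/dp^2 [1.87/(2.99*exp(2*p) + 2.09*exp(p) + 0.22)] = (1.87*(5.98*exp(p) + 2.09)*(11.96*exp(p) + 4.18)*exp(p) - (22.3652*exp(p) + 3.9083)*(2.99*exp(2*p) + 2.09*exp(p) + 0.22))*exp(p)/(2.99*exp(2*p) + 2.09*exp(p) + 0.22)^3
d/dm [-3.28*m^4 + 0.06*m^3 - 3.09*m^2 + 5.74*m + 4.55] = -13.12*m^3 + 0.18*m^2 - 6.18*m + 5.74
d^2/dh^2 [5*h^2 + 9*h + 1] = 10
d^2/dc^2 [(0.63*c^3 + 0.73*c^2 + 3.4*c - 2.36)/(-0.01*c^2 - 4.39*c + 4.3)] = (-1.0842021724855e-19*c^5 + 5.55111512312578e-17*c^4 - 24.273612*c^3 + 71.168136*c^2 - 70.147776*c - 64.191728)/(1.0e-6*c^6 + 0.001317*c^5 + 0.576873*c^4 + 83.471899*c^3 - 248.05539*c^2 + 243.5133*c - 79.507)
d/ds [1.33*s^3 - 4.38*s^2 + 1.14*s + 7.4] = 3.99*s^2 - 8.76*s + 1.14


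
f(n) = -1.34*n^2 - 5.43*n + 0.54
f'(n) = -2.68*n - 5.43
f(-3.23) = 4.10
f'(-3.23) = 3.23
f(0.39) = -1.78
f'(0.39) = -6.48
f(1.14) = -7.39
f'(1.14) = -8.49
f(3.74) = -38.51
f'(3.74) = -15.45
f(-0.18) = 1.47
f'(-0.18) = -4.95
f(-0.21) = 1.62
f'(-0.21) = -4.87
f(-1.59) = 5.79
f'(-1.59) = -1.17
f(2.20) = -17.89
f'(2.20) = -11.33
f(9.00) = -156.87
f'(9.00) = -29.55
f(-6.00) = -15.12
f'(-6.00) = 10.65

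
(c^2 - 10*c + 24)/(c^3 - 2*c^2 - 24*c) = (c - 4)/(c*(c + 4))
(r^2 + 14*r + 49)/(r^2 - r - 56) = (r + 7)/(r - 8)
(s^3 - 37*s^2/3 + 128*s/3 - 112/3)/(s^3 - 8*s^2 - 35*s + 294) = (s^2 - 16*s/3 + 16/3)/(s^2 - s - 42)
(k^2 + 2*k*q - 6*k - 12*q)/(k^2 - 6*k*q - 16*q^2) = (6 - k)/(-k + 8*q)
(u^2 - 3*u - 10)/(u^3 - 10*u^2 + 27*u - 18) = (u^2 - 3*u - 10)/(u^3 - 10*u^2 + 27*u - 18)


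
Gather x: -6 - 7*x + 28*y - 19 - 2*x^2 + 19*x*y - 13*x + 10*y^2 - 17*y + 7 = -2*x^2 + x*(19*y - 20) + 10*y^2 + 11*y - 18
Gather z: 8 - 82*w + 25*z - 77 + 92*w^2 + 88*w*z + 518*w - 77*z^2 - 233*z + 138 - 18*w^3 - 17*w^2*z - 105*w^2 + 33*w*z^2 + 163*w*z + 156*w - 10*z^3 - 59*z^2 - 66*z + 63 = -18*w^3 - 13*w^2 + 592*w - 10*z^3 + z^2*(33*w - 136) + z*(-17*w^2 + 251*w - 274) + 132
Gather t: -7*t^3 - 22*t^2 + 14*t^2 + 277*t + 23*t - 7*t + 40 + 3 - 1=-7*t^3 - 8*t^2 + 293*t + 42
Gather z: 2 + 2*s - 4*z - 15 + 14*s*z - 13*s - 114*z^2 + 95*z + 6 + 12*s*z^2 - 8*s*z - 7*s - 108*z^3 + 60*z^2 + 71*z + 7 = -18*s - 108*z^3 + z^2*(12*s - 54) + z*(6*s + 162)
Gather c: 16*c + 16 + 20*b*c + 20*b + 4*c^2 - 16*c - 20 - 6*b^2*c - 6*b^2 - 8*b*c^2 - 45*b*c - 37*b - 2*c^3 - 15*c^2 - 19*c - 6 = -6*b^2 - 17*b - 2*c^3 + c^2*(-8*b - 11) + c*(-6*b^2 - 25*b - 19) - 10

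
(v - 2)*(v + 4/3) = v^2 - 2*v/3 - 8/3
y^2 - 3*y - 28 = (y - 7)*(y + 4)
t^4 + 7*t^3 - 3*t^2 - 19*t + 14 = (t - 1)^2*(t + 2)*(t + 7)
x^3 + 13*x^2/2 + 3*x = x*(x + 1/2)*(x + 6)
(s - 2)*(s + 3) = s^2 + s - 6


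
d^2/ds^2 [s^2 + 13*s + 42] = 2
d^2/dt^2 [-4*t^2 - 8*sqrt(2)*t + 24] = -8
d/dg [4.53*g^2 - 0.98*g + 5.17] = 9.06*g - 0.98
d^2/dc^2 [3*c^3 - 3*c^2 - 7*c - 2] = 18*c - 6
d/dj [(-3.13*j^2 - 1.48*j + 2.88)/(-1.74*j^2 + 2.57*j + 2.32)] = (-10.6193*j^2 - 4.5008*j - 10.8352)/(3.0276*j^4 - 8.9436*j^3 - 1.4687*j^2 + 11.9248*j + 5.3824)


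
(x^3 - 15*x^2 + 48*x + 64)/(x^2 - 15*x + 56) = (x^2 - 7*x - 8)/(x - 7)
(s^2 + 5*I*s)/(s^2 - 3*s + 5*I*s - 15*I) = s/(s - 3)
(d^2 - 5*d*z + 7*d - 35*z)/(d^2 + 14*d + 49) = (d - 5*z)/(d + 7)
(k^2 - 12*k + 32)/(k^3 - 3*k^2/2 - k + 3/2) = 2*(k^2 - 12*k + 32)/(2*k^3 - 3*k^2 - 2*k + 3)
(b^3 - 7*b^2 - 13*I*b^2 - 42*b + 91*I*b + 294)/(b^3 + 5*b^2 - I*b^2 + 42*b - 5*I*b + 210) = (b^2 - b*(7 + 6*I) + 42*I)/(b^2 + b*(5 + 6*I) + 30*I)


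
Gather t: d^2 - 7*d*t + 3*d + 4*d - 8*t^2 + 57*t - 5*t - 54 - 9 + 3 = d^2 + 7*d - 8*t^2 + t*(52 - 7*d) - 60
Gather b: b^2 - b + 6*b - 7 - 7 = b^2 + 5*b - 14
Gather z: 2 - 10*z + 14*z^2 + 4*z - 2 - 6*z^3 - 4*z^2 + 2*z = -6*z^3 + 10*z^2 - 4*z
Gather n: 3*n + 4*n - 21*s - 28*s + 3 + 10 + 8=7*n - 49*s + 21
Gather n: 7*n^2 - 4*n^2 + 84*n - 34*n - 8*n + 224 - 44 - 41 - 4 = 3*n^2 + 42*n + 135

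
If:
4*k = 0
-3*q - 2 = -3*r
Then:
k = 0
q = r - 2/3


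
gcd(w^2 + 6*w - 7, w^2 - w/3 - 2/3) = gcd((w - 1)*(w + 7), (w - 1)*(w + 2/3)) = w - 1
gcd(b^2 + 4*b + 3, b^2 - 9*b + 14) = 1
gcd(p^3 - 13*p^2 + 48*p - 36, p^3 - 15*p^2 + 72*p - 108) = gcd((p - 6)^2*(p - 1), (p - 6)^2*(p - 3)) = p^2 - 12*p + 36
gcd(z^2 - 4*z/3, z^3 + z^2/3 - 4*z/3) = z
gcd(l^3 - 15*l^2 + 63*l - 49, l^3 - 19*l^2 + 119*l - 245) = l^2 - 14*l + 49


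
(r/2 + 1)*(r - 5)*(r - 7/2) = r^3/2 - 13*r^2/4 + r/4 + 35/2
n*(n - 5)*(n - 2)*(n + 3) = n^4 - 4*n^3 - 11*n^2 + 30*n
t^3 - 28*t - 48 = (t - 6)*(t + 2)*(t + 4)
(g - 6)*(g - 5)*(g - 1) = g^3 - 12*g^2 + 41*g - 30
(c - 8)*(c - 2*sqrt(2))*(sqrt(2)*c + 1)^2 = 2*c^4 - 16*c^3 - 2*sqrt(2)*c^3 - 7*c^2 + 16*sqrt(2)*c^2 - 2*sqrt(2)*c + 56*c + 16*sqrt(2)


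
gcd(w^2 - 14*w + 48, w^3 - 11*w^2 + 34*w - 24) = w - 6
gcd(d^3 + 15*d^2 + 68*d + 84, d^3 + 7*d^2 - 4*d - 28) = d^2 + 9*d + 14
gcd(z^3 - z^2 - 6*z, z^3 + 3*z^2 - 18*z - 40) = z + 2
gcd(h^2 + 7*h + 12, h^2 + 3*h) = h + 3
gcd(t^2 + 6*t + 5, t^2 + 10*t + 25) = t + 5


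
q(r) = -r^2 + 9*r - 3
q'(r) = 9 - 2*r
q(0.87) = 4.07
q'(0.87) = 7.26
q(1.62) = 8.96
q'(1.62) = 5.76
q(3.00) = 15.00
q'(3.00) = 3.00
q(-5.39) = -80.56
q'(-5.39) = 19.78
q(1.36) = 7.39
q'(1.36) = 6.28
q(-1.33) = -16.74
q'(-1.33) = 11.66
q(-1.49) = -18.63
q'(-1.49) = 11.98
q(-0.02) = -3.18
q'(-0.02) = 9.04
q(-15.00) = -363.00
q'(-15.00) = 39.00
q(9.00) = -3.00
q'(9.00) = -9.00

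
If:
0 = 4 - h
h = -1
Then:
No Solution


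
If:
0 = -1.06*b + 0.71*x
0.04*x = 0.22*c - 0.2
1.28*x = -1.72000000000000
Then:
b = -0.90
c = 0.66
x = -1.34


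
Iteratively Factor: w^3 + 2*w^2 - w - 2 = (w - 1)*(w^2 + 3*w + 2) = (w - 1)*(w + 1)*(w + 2)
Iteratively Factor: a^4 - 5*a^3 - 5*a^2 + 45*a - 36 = (a + 3)*(a^3 - 8*a^2 + 19*a - 12) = (a - 1)*(a + 3)*(a^2 - 7*a + 12) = (a - 4)*(a - 1)*(a + 3)*(a - 3)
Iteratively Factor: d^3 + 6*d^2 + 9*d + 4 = (d + 1)*(d^2 + 5*d + 4) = (d + 1)^2*(d + 4)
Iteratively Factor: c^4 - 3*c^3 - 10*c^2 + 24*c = (c)*(c^3 - 3*c^2 - 10*c + 24) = c*(c + 3)*(c^2 - 6*c + 8) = c*(c - 2)*(c + 3)*(c - 4)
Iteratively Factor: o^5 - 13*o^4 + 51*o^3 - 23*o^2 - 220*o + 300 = (o - 5)*(o^4 - 8*o^3 + 11*o^2 + 32*o - 60) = (o - 5)*(o - 3)*(o^3 - 5*o^2 - 4*o + 20) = (o - 5)^2*(o - 3)*(o^2 - 4) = (o - 5)^2*(o - 3)*(o + 2)*(o - 2)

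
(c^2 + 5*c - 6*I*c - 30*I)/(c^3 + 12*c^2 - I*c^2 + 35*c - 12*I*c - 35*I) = (c - 6*I)/(c^2 + c*(7 - I) - 7*I)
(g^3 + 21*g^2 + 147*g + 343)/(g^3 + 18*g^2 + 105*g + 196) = (g + 7)/(g + 4)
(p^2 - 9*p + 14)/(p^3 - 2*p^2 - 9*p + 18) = (p - 7)/(p^2 - 9)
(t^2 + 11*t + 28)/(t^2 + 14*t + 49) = (t + 4)/(t + 7)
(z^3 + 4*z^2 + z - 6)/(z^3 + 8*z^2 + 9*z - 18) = (z + 2)/(z + 6)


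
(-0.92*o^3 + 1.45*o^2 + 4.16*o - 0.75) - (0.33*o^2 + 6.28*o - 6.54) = -0.92*o^3 + 1.12*o^2 - 2.12*o + 5.79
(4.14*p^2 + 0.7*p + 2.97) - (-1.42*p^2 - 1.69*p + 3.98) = 5.56*p^2 + 2.39*p - 1.01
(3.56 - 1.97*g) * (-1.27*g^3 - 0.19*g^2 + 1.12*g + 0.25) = 2.5019*g^4 - 4.1469*g^3 - 2.8828*g^2 + 3.4947*g + 0.89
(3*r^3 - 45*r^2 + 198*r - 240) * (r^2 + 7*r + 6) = 3*r^5 - 24*r^4 - 99*r^3 + 876*r^2 - 492*r - 1440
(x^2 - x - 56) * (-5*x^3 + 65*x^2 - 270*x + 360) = -5*x^5 + 70*x^4 - 55*x^3 - 3010*x^2 + 14760*x - 20160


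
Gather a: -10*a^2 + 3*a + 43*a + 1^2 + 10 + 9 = -10*a^2 + 46*a + 20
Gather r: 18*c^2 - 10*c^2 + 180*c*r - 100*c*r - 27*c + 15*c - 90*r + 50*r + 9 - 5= 8*c^2 - 12*c + r*(80*c - 40) + 4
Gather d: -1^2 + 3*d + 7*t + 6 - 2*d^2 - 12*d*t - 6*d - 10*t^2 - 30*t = -2*d^2 + d*(-12*t - 3) - 10*t^2 - 23*t + 5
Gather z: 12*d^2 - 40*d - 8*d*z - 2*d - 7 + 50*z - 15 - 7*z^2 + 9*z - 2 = 12*d^2 - 42*d - 7*z^2 + z*(59 - 8*d) - 24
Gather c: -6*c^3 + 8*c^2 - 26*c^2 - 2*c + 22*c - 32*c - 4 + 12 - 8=-6*c^3 - 18*c^2 - 12*c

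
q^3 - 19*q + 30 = (q - 3)*(q - 2)*(q + 5)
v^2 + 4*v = v*(v + 4)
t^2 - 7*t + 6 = (t - 6)*(t - 1)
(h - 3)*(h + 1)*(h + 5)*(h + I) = h^4 + 3*h^3 + I*h^3 - 13*h^2 + 3*I*h^2 - 15*h - 13*I*h - 15*I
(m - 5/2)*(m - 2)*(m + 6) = m^3 + 3*m^2/2 - 22*m + 30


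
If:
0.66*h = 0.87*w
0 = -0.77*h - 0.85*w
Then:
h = 0.00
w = 0.00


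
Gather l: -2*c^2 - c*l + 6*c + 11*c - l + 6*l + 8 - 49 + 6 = -2*c^2 + 17*c + l*(5 - c) - 35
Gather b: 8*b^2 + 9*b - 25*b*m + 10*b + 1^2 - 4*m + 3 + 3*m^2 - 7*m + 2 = 8*b^2 + b*(19 - 25*m) + 3*m^2 - 11*m + 6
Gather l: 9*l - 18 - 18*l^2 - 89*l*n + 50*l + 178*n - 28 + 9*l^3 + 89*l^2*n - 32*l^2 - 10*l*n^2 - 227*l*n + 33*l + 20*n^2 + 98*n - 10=9*l^3 + l^2*(89*n - 50) + l*(-10*n^2 - 316*n + 92) + 20*n^2 + 276*n - 56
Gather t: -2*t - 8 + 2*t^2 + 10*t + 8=2*t^2 + 8*t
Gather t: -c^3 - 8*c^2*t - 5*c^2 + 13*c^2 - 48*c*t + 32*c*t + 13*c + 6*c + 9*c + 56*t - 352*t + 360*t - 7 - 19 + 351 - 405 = -c^3 + 8*c^2 + 28*c + t*(-8*c^2 - 16*c + 64) - 80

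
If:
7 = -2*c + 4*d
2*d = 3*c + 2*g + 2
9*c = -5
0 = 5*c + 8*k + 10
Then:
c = -5/9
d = 53/36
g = 47/36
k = -65/72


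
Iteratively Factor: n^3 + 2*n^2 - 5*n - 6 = (n + 3)*(n^2 - n - 2) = (n - 2)*(n + 3)*(n + 1)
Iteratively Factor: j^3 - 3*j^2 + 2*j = (j - 2)*(j^2 - j) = j*(j - 2)*(j - 1)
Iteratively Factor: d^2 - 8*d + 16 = (d - 4)*(d - 4)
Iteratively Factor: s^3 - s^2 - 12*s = (s)*(s^2 - s - 12) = s*(s - 4)*(s + 3)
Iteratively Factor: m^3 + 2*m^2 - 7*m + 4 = (m - 1)*(m^2 + 3*m - 4) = (m - 1)*(m + 4)*(m - 1)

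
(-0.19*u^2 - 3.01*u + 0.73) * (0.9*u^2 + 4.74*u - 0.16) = -0.171*u^4 - 3.6096*u^3 - 13.58*u^2 + 3.9418*u - 0.1168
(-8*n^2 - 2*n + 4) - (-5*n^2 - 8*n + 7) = -3*n^2 + 6*n - 3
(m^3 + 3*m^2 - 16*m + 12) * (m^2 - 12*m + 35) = m^5 - 9*m^4 - 17*m^3 + 309*m^2 - 704*m + 420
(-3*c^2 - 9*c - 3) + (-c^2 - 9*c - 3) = -4*c^2 - 18*c - 6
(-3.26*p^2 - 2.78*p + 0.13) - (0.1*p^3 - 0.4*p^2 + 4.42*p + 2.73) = -0.1*p^3 - 2.86*p^2 - 7.2*p - 2.6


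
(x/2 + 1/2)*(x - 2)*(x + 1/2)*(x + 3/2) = x^4/2 + x^3/2 - 13*x^2/8 - 19*x/8 - 3/4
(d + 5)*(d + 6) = d^2 + 11*d + 30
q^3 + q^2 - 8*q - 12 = (q - 3)*(q + 2)^2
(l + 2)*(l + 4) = l^2 + 6*l + 8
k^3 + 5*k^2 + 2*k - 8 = (k - 1)*(k + 2)*(k + 4)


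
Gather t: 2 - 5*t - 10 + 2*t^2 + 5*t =2*t^2 - 8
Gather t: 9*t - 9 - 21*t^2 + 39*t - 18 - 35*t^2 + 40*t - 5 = -56*t^2 + 88*t - 32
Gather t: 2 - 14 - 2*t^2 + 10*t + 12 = -2*t^2 + 10*t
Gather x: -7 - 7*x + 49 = 42 - 7*x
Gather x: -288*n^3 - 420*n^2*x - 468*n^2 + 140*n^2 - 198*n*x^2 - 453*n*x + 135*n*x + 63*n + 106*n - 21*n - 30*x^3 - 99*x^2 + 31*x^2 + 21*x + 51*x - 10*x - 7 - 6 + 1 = -288*n^3 - 328*n^2 + 148*n - 30*x^3 + x^2*(-198*n - 68) + x*(-420*n^2 - 318*n + 62) - 12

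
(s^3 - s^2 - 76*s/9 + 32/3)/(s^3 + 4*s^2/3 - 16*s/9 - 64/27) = 3*(3*s^2 + s - 24)/(9*s^2 + 24*s + 16)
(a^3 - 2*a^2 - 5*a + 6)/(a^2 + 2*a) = a - 4 + 3/a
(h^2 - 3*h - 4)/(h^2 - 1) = (h - 4)/(h - 1)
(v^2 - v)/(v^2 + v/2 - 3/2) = 2*v/(2*v + 3)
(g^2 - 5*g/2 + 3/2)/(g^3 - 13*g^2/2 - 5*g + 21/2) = (2*g - 3)/(2*g^2 - 11*g - 21)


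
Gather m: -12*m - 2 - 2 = -12*m - 4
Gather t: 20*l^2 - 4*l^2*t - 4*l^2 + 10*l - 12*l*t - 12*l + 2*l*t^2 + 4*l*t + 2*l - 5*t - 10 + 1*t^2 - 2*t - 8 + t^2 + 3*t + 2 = 16*l^2 + t^2*(2*l + 2) + t*(-4*l^2 - 8*l - 4) - 16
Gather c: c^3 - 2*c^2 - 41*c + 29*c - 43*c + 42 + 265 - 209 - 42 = c^3 - 2*c^2 - 55*c + 56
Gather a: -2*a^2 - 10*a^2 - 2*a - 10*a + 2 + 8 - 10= -12*a^2 - 12*a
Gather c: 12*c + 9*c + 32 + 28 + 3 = 21*c + 63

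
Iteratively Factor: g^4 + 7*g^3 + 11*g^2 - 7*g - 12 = (g - 1)*(g^3 + 8*g^2 + 19*g + 12) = (g - 1)*(g + 3)*(g^2 + 5*g + 4) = (g - 1)*(g + 1)*(g + 3)*(g + 4)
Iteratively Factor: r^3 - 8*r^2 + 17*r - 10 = (r - 2)*(r^2 - 6*r + 5) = (r - 2)*(r - 1)*(r - 5)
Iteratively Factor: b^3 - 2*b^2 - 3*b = (b + 1)*(b^2 - 3*b) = (b - 3)*(b + 1)*(b)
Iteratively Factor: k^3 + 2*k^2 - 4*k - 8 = (k + 2)*(k^2 - 4) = (k + 2)^2*(k - 2)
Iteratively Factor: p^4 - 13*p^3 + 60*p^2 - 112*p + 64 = (p - 4)*(p^3 - 9*p^2 + 24*p - 16) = (p - 4)^2*(p^2 - 5*p + 4) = (p - 4)^3*(p - 1)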